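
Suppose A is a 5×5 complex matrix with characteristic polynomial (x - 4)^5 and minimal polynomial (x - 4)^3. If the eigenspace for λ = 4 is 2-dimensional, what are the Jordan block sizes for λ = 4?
Block sizes for λ = 4: [3, 2]

Step 1 — from the characteristic polynomial, algebraic multiplicity of λ = 4 is 5. From dim ker(A − (4)·I) = 2, there are exactly 2 Jordan blocks for λ = 4.
Step 2 — from the minimal polynomial, the factor (x − 4)^3 tells us the largest block for λ = 4 has size 3.
Step 3 — with total size 5, 2 blocks, and largest block 3, the block sizes (in nonincreasing order) are [3, 2].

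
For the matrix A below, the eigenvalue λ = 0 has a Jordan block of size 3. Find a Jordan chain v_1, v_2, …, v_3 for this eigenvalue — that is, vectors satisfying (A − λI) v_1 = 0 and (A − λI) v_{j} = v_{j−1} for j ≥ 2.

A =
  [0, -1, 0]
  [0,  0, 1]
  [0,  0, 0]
A Jordan chain for λ = 0 of length 3:
v_1 = (-1, 0, 0)ᵀ
v_2 = (0, 1, 0)ᵀ
v_3 = (0, 0, 1)ᵀ

Let N = A − (0)·I. We want v_3 with N^3 v_3 = 0 but N^2 v_3 ≠ 0; then v_{j-1} := N · v_j for j = 3, …, 2.

Pick v_3 = (0, 0, 1)ᵀ.
Then v_2 = N · v_3 = (0, 1, 0)ᵀ.
Then v_1 = N · v_2 = (-1, 0, 0)ᵀ.

Sanity check: (A − (0)·I) v_1 = (0, 0, 0)ᵀ = 0. ✓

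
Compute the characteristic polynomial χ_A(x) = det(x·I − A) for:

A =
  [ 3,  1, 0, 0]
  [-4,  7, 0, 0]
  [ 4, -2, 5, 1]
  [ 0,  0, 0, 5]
x^4 - 20*x^3 + 150*x^2 - 500*x + 625

Expanding det(x·I − A) (e.g. by cofactor expansion or by noting that A is similar to its Jordan form J, which has the same characteristic polynomial as A) gives
  χ_A(x) = x^4 - 20*x^3 + 150*x^2 - 500*x + 625
which factors as (x - 5)^4. The eigenvalues (with algebraic multiplicities) are λ = 5 with multiplicity 4.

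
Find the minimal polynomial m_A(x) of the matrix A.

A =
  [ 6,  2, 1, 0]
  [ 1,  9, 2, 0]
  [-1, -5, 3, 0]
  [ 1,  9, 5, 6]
x^3 - 18*x^2 + 108*x - 216

The characteristic polynomial is χ_A(x) = (x - 6)^4, so the eigenvalues are known. The minimal polynomial is
  m_A(x) = Π_λ (x − λ)^{k_λ}
where k_λ is the size of the *largest* Jordan block for λ (equivalently, the smallest k with (A − λI)^k v = 0 for every generalised eigenvector v of λ).

  λ = 6: largest Jordan block has size 3, contributing (x − 6)^3

So m_A(x) = (x - 6)^3 = x^3 - 18*x^2 + 108*x - 216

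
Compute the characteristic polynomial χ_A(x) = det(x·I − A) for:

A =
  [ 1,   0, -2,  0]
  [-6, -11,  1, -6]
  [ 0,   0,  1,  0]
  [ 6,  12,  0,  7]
x^4 + 2*x^3 - 12*x^2 + 14*x - 5

Expanding det(x·I − A) (e.g. by cofactor expansion or by noting that A is similar to its Jordan form J, which has the same characteristic polynomial as A) gives
  χ_A(x) = x^4 + 2*x^3 - 12*x^2 + 14*x - 5
which factors as (x - 1)^3*(x + 5). The eigenvalues (with algebraic multiplicities) are λ = -5 with multiplicity 1, λ = 1 with multiplicity 3.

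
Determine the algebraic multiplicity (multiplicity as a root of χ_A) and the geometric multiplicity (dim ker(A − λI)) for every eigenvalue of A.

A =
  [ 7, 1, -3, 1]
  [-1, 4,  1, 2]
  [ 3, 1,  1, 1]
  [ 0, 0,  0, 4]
λ = 4: alg = 4, geom = 2

Step 1 — factor the characteristic polynomial to read off the algebraic multiplicities:
  χ_A(x) = (x - 4)^4

Step 2 — compute geometric multiplicities via the rank-nullity identity g(λ) = n − rank(A − λI):
  rank(A − (4)·I) = 2, so dim ker(A − (4)·I) = n − 2 = 2

Summary:
  λ = 4: algebraic multiplicity = 4, geometric multiplicity = 2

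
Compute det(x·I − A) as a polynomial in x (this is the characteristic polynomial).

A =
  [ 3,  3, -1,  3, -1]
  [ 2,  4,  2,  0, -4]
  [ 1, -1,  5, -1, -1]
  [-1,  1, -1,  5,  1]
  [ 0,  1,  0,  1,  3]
x^5 - 20*x^4 + 160*x^3 - 640*x^2 + 1280*x - 1024

Expanding det(x·I − A) (e.g. by cofactor expansion or by noting that A is similar to its Jordan form J, which has the same characteristic polynomial as A) gives
  χ_A(x) = x^5 - 20*x^4 + 160*x^3 - 640*x^2 + 1280*x - 1024
which factors as (x - 4)^5. The eigenvalues (with algebraic multiplicities) are λ = 4 with multiplicity 5.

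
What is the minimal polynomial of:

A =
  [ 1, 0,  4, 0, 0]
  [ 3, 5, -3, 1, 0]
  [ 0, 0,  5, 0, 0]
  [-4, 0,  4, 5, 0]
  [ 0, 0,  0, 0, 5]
x^3 - 11*x^2 + 35*x - 25

The characteristic polynomial is χ_A(x) = (x - 5)^4*(x - 1), so the eigenvalues are known. The minimal polynomial is
  m_A(x) = Π_λ (x − λ)^{k_λ}
where k_λ is the size of the *largest* Jordan block for λ (equivalently, the smallest k with (A − λI)^k v = 0 for every generalised eigenvector v of λ).

  λ = 1: largest Jordan block has size 1, contributing (x − 1)
  λ = 5: largest Jordan block has size 2, contributing (x − 5)^2

So m_A(x) = (x - 5)^2*(x - 1) = x^3 - 11*x^2 + 35*x - 25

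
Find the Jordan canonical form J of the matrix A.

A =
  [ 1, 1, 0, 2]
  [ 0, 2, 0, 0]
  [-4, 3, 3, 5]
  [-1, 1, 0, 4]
J_1(2) ⊕ J_1(2) ⊕ J_2(3)

The characteristic polynomial is
  det(x·I − A) = x^4 - 10*x^3 + 37*x^2 - 60*x + 36 = (x - 3)^2*(x - 2)^2

Eigenvalues and multiplicities (the geometric multiplicity of λ is n − rank(A − λI), which equals the number of Jordan blocks for λ):
  λ = 2: algebraic multiplicity = 2, geometric multiplicity = 2
  λ = 3: algebraic multiplicity = 2, geometric multiplicity = 1

Determining the block sizes for each eigenvalue:
  λ = 2: gm = am = 2, so every block has size 1 → block sizes [1, 1]
  λ = 3: one block (gm = 1), so the single block has size am = 2 → block sizes [2]

Assembling the blocks gives a Jordan form
J =
  [2, 0, 0, 0]
  [0, 2, 0, 0]
  [0, 0, 3, 1]
  [0, 0, 0, 3]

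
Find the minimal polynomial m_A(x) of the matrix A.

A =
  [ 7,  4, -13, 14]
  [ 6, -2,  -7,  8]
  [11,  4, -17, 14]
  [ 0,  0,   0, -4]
x^3 + 12*x^2 + 48*x + 64

The characteristic polynomial is χ_A(x) = (x + 4)^4, so the eigenvalues are known. The minimal polynomial is
  m_A(x) = Π_λ (x − λ)^{k_λ}
where k_λ is the size of the *largest* Jordan block for λ (equivalently, the smallest k with (A − λI)^k v = 0 for every generalised eigenvector v of λ).

  λ = -4: largest Jordan block has size 3, contributing (x + 4)^3

So m_A(x) = (x + 4)^3 = x^3 + 12*x^2 + 48*x + 64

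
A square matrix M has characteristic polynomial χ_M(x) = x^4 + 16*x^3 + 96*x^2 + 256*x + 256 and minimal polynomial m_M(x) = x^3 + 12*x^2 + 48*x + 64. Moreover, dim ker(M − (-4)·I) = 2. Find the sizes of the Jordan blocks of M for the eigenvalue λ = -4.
Block sizes for λ = -4: [3, 1]

Step 1 — from the characteristic polynomial, algebraic multiplicity of λ = -4 is 4. From dim ker(M − (-4)·I) = 2, there are exactly 2 Jordan blocks for λ = -4.
Step 2 — from the minimal polynomial, the factor (x + 4)^3 tells us the largest block for λ = -4 has size 3.
Step 3 — with total size 4, 2 blocks, and largest block 3, the block sizes (in nonincreasing order) are [3, 1].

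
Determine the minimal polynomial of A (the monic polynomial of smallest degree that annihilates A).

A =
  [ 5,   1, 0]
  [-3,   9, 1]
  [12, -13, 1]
x^3 - 15*x^2 + 75*x - 125

The characteristic polynomial is χ_A(x) = (x - 5)^3, so the eigenvalues are known. The minimal polynomial is
  m_A(x) = Π_λ (x − λ)^{k_λ}
where k_λ is the size of the *largest* Jordan block for λ (equivalently, the smallest k with (A − λI)^k v = 0 for every generalised eigenvector v of λ).

  λ = 5: largest Jordan block has size 3, contributing (x − 5)^3

So m_A(x) = (x - 5)^3 = x^3 - 15*x^2 + 75*x - 125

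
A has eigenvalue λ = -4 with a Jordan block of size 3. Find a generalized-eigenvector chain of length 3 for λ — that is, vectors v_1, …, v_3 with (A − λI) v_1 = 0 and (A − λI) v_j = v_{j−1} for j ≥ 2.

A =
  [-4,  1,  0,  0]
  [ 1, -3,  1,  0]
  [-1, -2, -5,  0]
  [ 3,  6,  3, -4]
A Jordan chain for λ = -4 of length 3:
v_1 = (1, 0, -1, 3)ᵀ
v_2 = (0, 1, -1, 3)ᵀ
v_3 = (1, 0, 0, 0)ᵀ

Let N = A − (-4)·I. We want v_3 with N^3 v_3 = 0 but N^2 v_3 ≠ 0; then v_{j-1} := N · v_j for j = 3, …, 2.

Pick v_3 = (1, 0, 0, 0)ᵀ.
Then v_2 = N · v_3 = (0, 1, -1, 3)ᵀ.
Then v_1 = N · v_2 = (1, 0, -1, 3)ᵀ.

Sanity check: (A − (-4)·I) v_1 = (0, 0, 0, 0)ᵀ = 0. ✓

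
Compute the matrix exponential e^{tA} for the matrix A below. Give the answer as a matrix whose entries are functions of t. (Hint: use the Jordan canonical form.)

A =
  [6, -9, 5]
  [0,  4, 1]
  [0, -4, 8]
e^{tA} =
  [exp(6*t), -t^2*exp(6*t) - 9*t*exp(6*t), t^2*exp(6*t)/2 + 5*t*exp(6*t)]
  [0, -2*t*exp(6*t) + exp(6*t), t*exp(6*t)]
  [0, -4*t*exp(6*t), 2*t*exp(6*t) + exp(6*t)]

Strategy: write A = P · J · P⁻¹ where J is a Jordan canonical form, so e^{tA} = P · e^{tJ} · P⁻¹, and e^{tJ} can be computed block-by-block.

A has Jordan form
J =
  [6, 1, 0]
  [0, 6, 1]
  [0, 0, 6]
(up to reordering of blocks).

Per-block formulas:
  For a 3×3 Jordan block J_3(6): exp(t · J_3(6)) = e^(6t)·(I + t·N + (t^2/2)·N^2), where N is the 3×3 nilpotent shift.

After assembling e^{tJ} and conjugating by P, we get:

e^{tA} =
  [exp(6*t), -t^2*exp(6*t) - 9*t*exp(6*t), t^2*exp(6*t)/2 + 5*t*exp(6*t)]
  [0, -2*t*exp(6*t) + exp(6*t), t*exp(6*t)]
  [0, -4*t*exp(6*t), 2*t*exp(6*t) + exp(6*t)]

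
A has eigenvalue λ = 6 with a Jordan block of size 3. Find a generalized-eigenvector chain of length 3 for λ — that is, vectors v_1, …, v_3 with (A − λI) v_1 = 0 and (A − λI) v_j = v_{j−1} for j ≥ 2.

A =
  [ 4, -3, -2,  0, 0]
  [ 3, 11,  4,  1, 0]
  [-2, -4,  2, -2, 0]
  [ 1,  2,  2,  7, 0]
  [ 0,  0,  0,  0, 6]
A Jordan chain for λ = 6 of length 3:
v_1 = (-1, 2, -2, 1, 0)ᵀ
v_2 = (-2, 3, -2, 1, 0)ᵀ
v_3 = (1, 0, 0, 0, 0)ᵀ

Let N = A − (6)·I. We want v_3 with N^3 v_3 = 0 but N^2 v_3 ≠ 0; then v_{j-1} := N · v_j for j = 3, …, 2.

Pick v_3 = (1, 0, 0, 0, 0)ᵀ.
Then v_2 = N · v_3 = (-2, 3, -2, 1, 0)ᵀ.
Then v_1 = N · v_2 = (-1, 2, -2, 1, 0)ᵀ.

Sanity check: (A − (6)·I) v_1 = (0, 0, 0, 0, 0)ᵀ = 0. ✓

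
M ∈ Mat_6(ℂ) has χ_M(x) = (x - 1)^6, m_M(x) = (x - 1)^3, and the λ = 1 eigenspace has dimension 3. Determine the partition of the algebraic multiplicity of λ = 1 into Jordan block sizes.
Block sizes for λ = 1: [3, 2, 1]

Step 1 — from the characteristic polynomial, algebraic multiplicity of λ = 1 is 6. From dim ker(M − (1)·I) = 3, there are exactly 3 Jordan blocks for λ = 1.
Step 2 — from the minimal polynomial, the factor (x − 1)^3 tells us the largest block for λ = 1 has size 3.
Step 3 — with total size 6, 3 blocks, and largest block 3, the block sizes (in nonincreasing order) are [3, 2, 1].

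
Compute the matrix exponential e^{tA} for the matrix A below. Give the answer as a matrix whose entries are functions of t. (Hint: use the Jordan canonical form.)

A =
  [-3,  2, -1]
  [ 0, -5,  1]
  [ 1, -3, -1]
e^{tA} =
  [-t^2*exp(-3*t)/2 + exp(-3*t), -t^2*exp(-3*t)/2 + 2*t*exp(-3*t), -t*exp(-3*t)]
  [t^2*exp(-3*t)/2, t^2*exp(-3*t)/2 - 2*t*exp(-3*t) + exp(-3*t), t*exp(-3*t)]
  [t^2*exp(-3*t) + t*exp(-3*t), t^2*exp(-3*t) - 3*t*exp(-3*t), 2*t*exp(-3*t) + exp(-3*t)]

Strategy: write A = P · J · P⁻¹ where J is a Jordan canonical form, so e^{tA} = P · e^{tJ} · P⁻¹, and e^{tJ} can be computed block-by-block.

A has Jordan form
J =
  [-3,  1,  0]
  [ 0, -3,  1]
  [ 0,  0, -3]
(up to reordering of blocks).

Per-block formulas:
  For a 3×3 Jordan block J_3(-3): exp(t · J_3(-3)) = e^(-3t)·(I + t·N + (t^2/2)·N^2), where N is the 3×3 nilpotent shift.

After assembling e^{tJ} and conjugating by P, we get:

e^{tA} =
  [-t^2*exp(-3*t)/2 + exp(-3*t), -t^2*exp(-3*t)/2 + 2*t*exp(-3*t), -t*exp(-3*t)]
  [t^2*exp(-3*t)/2, t^2*exp(-3*t)/2 - 2*t*exp(-3*t) + exp(-3*t), t*exp(-3*t)]
  [t^2*exp(-3*t) + t*exp(-3*t), t^2*exp(-3*t) - 3*t*exp(-3*t), 2*t*exp(-3*t) + exp(-3*t)]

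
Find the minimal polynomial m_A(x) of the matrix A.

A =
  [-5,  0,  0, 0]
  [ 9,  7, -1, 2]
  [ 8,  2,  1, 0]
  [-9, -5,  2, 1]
x^4 - 4*x^3 - 18*x^2 + 108*x - 135

The characteristic polynomial is χ_A(x) = (x - 3)^3*(x + 5), so the eigenvalues are known. The minimal polynomial is
  m_A(x) = Π_λ (x − λ)^{k_λ}
where k_λ is the size of the *largest* Jordan block for λ (equivalently, the smallest k with (A − λI)^k v = 0 for every generalised eigenvector v of λ).

  λ = -5: largest Jordan block has size 1, contributing (x + 5)
  λ = 3: largest Jordan block has size 3, contributing (x − 3)^3

So m_A(x) = (x - 3)^3*(x + 5) = x^4 - 4*x^3 - 18*x^2 + 108*x - 135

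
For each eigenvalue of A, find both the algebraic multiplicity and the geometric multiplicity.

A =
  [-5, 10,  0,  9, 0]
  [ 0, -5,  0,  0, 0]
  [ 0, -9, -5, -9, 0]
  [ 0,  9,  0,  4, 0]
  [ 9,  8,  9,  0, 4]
λ = -5: alg = 3, geom = 2; λ = 4: alg = 2, geom = 2

Step 1 — factor the characteristic polynomial to read off the algebraic multiplicities:
  χ_A(x) = (x - 4)^2*(x + 5)^3

Step 2 — compute geometric multiplicities via the rank-nullity identity g(λ) = n − rank(A − λI):
  rank(A − (-5)·I) = 3, so dim ker(A − (-5)·I) = n − 3 = 2
  rank(A − (4)·I) = 3, so dim ker(A − (4)·I) = n − 3 = 2

Summary:
  λ = -5: algebraic multiplicity = 3, geometric multiplicity = 2
  λ = 4: algebraic multiplicity = 2, geometric multiplicity = 2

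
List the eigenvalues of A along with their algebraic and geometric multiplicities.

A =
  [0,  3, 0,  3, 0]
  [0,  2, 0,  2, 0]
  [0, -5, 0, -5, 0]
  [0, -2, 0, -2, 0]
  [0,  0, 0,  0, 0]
λ = 0: alg = 5, geom = 4

Step 1 — factor the characteristic polynomial to read off the algebraic multiplicities:
  χ_A(x) = x^5

Step 2 — compute geometric multiplicities via the rank-nullity identity g(λ) = n − rank(A − λI):
  rank(A − (0)·I) = 1, so dim ker(A − (0)·I) = n − 1 = 4

Summary:
  λ = 0: algebraic multiplicity = 5, geometric multiplicity = 4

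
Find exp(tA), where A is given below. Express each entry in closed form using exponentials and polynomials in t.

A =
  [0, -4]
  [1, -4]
e^{tA} =
  [2*t*exp(-2*t) + exp(-2*t), -4*t*exp(-2*t)]
  [t*exp(-2*t), -2*t*exp(-2*t) + exp(-2*t)]

Strategy: write A = P · J · P⁻¹ where J is a Jordan canonical form, so e^{tA} = P · e^{tJ} · P⁻¹, and e^{tJ} can be computed block-by-block.

A has Jordan form
J =
  [-2,  1]
  [ 0, -2]
(up to reordering of blocks).

Per-block formulas:
  For a 2×2 Jordan block J_2(-2): exp(t · J_2(-2)) = e^(-2t)·(I + t·N), where N is the 2×2 nilpotent shift.

After assembling e^{tJ} and conjugating by P, we get:

e^{tA} =
  [2*t*exp(-2*t) + exp(-2*t), -4*t*exp(-2*t)]
  [t*exp(-2*t), -2*t*exp(-2*t) + exp(-2*t)]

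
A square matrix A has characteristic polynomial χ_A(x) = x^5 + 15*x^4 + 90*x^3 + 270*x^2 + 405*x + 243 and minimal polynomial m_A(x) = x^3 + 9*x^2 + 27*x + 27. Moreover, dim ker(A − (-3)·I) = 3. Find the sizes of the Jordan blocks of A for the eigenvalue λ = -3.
Block sizes for λ = -3: [3, 1, 1]

Step 1 — from the characteristic polynomial, algebraic multiplicity of λ = -3 is 5. From dim ker(A − (-3)·I) = 3, there are exactly 3 Jordan blocks for λ = -3.
Step 2 — from the minimal polynomial, the factor (x + 3)^3 tells us the largest block for λ = -3 has size 3.
Step 3 — with total size 5, 3 blocks, and largest block 3, the block sizes (in nonincreasing order) are [3, 1, 1].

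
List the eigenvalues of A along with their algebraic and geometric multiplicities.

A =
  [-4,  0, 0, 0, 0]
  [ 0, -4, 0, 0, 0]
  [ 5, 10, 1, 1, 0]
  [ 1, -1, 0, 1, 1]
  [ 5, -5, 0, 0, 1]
λ = -4: alg = 2, geom = 2; λ = 1: alg = 3, geom = 1

Step 1 — factor the characteristic polynomial to read off the algebraic multiplicities:
  χ_A(x) = (x - 1)^3*(x + 4)^2

Step 2 — compute geometric multiplicities via the rank-nullity identity g(λ) = n − rank(A − λI):
  rank(A − (-4)·I) = 3, so dim ker(A − (-4)·I) = n − 3 = 2
  rank(A − (1)·I) = 4, so dim ker(A − (1)·I) = n − 4 = 1

Summary:
  λ = -4: algebraic multiplicity = 2, geometric multiplicity = 2
  λ = 1: algebraic multiplicity = 3, geometric multiplicity = 1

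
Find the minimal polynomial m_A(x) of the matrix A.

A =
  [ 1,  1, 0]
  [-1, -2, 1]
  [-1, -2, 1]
x^3

The characteristic polynomial is χ_A(x) = x^3, so the eigenvalues are known. The minimal polynomial is
  m_A(x) = Π_λ (x − λ)^{k_λ}
where k_λ is the size of the *largest* Jordan block for λ (equivalently, the smallest k with (A − λI)^k v = 0 for every generalised eigenvector v of λ).

  λ = 0: largest Jordan block has size 3, contributing (x − 0)^3

So m_A(x) = x^3 = x^3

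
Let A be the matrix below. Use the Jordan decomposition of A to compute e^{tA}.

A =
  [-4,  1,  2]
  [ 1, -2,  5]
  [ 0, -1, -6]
e^{tA} =
  [t^2*exp(-4*t)/2 + exp(-4*t), t*exp(-4*t), t^2*exp(-4*t)/2 + 2*t*exp(-4*t)]
  [t^2*exp(-4*t) + t*exp(-4*t), 2*t*exp(-4*t) + exp(-4*t), t^2*exp(-4*t) + 5*t*exp(-4*t)]
  [-t^2*exp(-4*t)/2, -t*exp(-4*t), -t^2*exp(-4*t)/2 - 2*t*exp(-4*t) + exp(-4*t)]

Strategy: write A = P · J · P⁻¹ where J is a Jordan canonical form, so e^{tA} = P · e^{tJ} · P⁻¹, and e^{tJ} can be computed block-by-block.

A has Jordan form
J =
  [-4,  1,  0]
  [ 0, -4,  1]
  [ 0,  0, -4]
(up to reordering of blocks).

Per-block formulas:
  For a 3×3 Jordan block J_3(-4): exp(t · J_3(-4)) = e^(-4t)·(I + t·N + (t^2/2)·N^2), where N is the 3×3 nilpotent shift.

After assembling e^{tJ} and conjugating by P, we get:

e^{tA} =
  [t^2*exp(-4*t)/2 + exp(-4*t), t*exp(-4*t), t^2*exp(-4*t)/2 + 2*t*exp(-4*t)]
  [t^2*exp(-4*t) + t*exp(-4*t), 2*t*exp(-4*t) + exp(-4*t), t^2*exp(-4*t) + 5*t*exp(-4*t)]
  [-t^2*exp(-4*t)/2, -t*exp(-4*t), -t^2*exp(-4*t)/2 - 2*t*exp(-4*t) + exp(-4*t)]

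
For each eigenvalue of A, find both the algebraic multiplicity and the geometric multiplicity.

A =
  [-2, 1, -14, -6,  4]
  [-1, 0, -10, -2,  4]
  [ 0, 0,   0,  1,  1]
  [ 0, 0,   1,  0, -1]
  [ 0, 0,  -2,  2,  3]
λ = -1: alg = 2, geom = 1; λ = 1: alg = 3, geom = 2

Step 1 — factor the characteristic polynomial to read off the algebraic multiplicities:
  χ_A(x) = (x - 1)^3*(x + 1)^2

Step 2 — compute geometric multiplicities via the rank-nullity identity g(λ) = n − rank(A − λI):
  rank(A − (-1)·I) = 4, so dim ker(A − (-1)·I) = n − 4 = 1
  rank(A − (1)·I) = 3, so dim ker(A − (1)·I) = n − 3 = 2

Summary:
  λ = -1: algebraic multiplicity = 2, geometric multiplicity = 1
  λ = 1: algebraic multiplicity = 3, geometric multiplicity = 2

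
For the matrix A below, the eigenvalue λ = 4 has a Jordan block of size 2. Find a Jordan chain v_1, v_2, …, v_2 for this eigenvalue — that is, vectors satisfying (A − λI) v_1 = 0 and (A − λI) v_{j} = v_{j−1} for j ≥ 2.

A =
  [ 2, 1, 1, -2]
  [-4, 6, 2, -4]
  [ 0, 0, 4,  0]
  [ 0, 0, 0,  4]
A Jordan chain for λ = 4 of length 2:
v_1 = (-2, -4, 0, 0)ᵀ
v_2 = (1, 0, 0, 0)ᵀ

Let N = A − (4)·I. We want v_2 with N^2 v_2 = 0 but N^1 v_2 ≠ 0; then v_{j-1} := N · v_j for j = 2, …, 2.

Pick v_2 = (1, 0, 0, 0)ᵀ.
Then v_1 = N · v_2 = (-2, -4, 0, 0)ᵀ.

Sanity check: (A − (4)·I) v_1 = (0, 0, 0, 0)ᵀ = 0. ✓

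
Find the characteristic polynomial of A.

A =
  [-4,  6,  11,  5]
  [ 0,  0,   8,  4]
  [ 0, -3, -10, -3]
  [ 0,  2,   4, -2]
x^4 + 16*x^3 + 96*x^2 + 256*x + 256

Expanding det(x·I − A) (e.g. by cofactor expansion or by noting that A is similar to its Jordan form J, which has the same characteristic polynomial as A) gives
  χ_A(x) = x^4 + 16*x^3 + 96*x^2 + 256*x + 256
which factors as (x + 4)^4. The eigenvalues (with algebraic multiplicities) are λ = -4 with multiplicity 4.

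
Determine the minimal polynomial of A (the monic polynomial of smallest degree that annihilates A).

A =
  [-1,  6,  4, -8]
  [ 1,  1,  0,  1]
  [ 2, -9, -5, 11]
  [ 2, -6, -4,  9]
x^3 - 3*x^2 + 3*x - 1

The characteristic polynomial is χ_A(x) = (x - 1)^4, so the eigenvalues are known. The minimal polynomial is
  m_A(x) = Π_λ (x − λ)^{k_λ}
where k_λ is the size of the *largest* Jordan block for λ (equivalently, the smallest k with (A − λI)^k v = 0 for every generalised eigenvector v of λ).

  λ = 1: largest Jordan block has size 3, contributing (x − 1)^3

So m_A(x) = (x - 1)^3 = x^3 - 3*x^2 + 3*x - 1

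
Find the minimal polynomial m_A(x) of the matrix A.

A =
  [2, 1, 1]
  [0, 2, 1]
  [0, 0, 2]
x^3 - 6*x^2 + 12*x - 8

The characteristic polynomial is χ_A(x) = (x - 2)^3, so the eigenvalues are known. The minimal polynomial is
  m_A(x) = Π_λ (x − λ)^{k_λ}
where k_λ is the size of the *largest* Jordan block for λ (equivalently, the smallest k with (A − λI)^k v = 0 for every generalised eigenvector v of λ).

  λ = 2: largest Jordan block has size 3, contributing (x − 2)^3

So m_A(x) = (x - 2)^3 = x^3 - 6*x^2 + 12*x - 8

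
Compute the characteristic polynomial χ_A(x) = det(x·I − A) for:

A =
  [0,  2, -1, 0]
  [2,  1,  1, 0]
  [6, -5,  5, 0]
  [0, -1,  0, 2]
x^4 - 8*x^3 + 24*x^2 - 32*x + 16

Expanding det(x·I − A) (e.g. by cofactor expansion or by noting that A is similar to its Jordan form J, which has the same characteristic polynomial as A) gives
  χ_A(x) = x^4 - 8*x^3 + 24*x^2 - 32*x + 16
which factors as (x - 2)^4. The eigenvalues (with algebraic multiplicities) are λ = 2 with multiplicity 4.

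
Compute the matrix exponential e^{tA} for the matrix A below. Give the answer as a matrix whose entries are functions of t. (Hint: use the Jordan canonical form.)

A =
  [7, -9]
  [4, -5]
e^{tA} =
  [6*t*exp(t) + exp(t), -9*t*exp(t)]
  [4*t*exp(t), -6*t*exp(t) + exp(t)]

Strategy: write A = P · J · P⁻¹ where J is a Jordan canonical form, so e^{tA} = P · e^{tJ} · P⁻¹, and e^{tJ} can be computed block-by-block.

A has Jordan form
J =
  [1, 1]
  [0, 1]
(up to reordering of blocks).

Per-block formulas:
  For a 2×2 Jordan block J_2(1): exp(t · J_2(1)) = e^(1t)·(I + t·N), where N is the 2×2 nilpotent shift.

After assembling e^{tJ} and conjugating by P, we get:

e^{tA} =
  [6*t*exp(t) + exp(t), -9*t*exp(t)]
  [4*t*exp(t), -6*t*exp(t) + exp(t)]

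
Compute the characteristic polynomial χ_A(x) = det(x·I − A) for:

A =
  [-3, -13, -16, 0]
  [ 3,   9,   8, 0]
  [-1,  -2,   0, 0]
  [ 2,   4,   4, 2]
x^4 - 8*x^3 + 24*x^2 - 32*x + 16

Expanding det(x·I − A) (e.g. by cofactor expansion or by noting that A is similar to its Jordan form J, which has the same characteristic polynomial as A) gives
  χ_A(x) = x^4 - 8*x^3 + 24*x^2 - 32*x + 16
which factors as (x - 2)^4. The eigenvalues (with algebraic multiplicities) are λ = 2 with multiplicity 4.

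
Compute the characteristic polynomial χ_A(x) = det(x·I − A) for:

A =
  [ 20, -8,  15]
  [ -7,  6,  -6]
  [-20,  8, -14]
x^3 - 12*x^2 + 48*x - 64

Expanding det(x·I − A) (e.g. by cofactor expansion or by noting that A is similar to its Jordan form J, which has the same characteristic polynomial as A) gives
  χ_A(x) = x^3 - 12*x^2 + 48*x - 64
which factors as (x - 4)^3. The eigenvalues (with algebraic multiplicities) are λ = 4 with multiplicity 3.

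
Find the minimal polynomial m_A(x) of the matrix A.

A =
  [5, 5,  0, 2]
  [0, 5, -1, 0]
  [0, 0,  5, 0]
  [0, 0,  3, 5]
x^3 - 15*x^2 + 75*x - 125

The characteristic polynomial is χ_A(x) = (x - 5)^4, so the eigenvalues are known. The minimal polynomial is
  m_A(x) = Π_λ (x − λ)^{k_λ}
where k_λ is the size of the *largest* Jordan block for λ (equivalently, the smallest k with (A − λI)^k v = 0 for every generalised eigenvector v of λ).

  λ = 5: largest Jordan block has size 3, contributing (x − 5)^3

So m_A(x) = (x - 5)^3 = x^3 - 15*x^2 + 75*x - 125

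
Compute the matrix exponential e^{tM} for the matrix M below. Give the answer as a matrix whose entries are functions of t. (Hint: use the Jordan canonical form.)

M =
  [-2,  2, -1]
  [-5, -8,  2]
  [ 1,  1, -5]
e^{tM} =
  [-t^2*exp(-5*t) + 3*t*exp(-5*t) + exp(-5*t), -t^2*exp(-5*t)/2 + 2*t*exp(-5*t), t^2*exp(-5*t)/2 - t*exp(-5*t)]
  [t^2*exp(-5*t) - 5*t*exp(-5*t), t^2*exp(-5*t)/2 - 3*t*exp(-5*t) + exp(-5*t), -t^2*exp(-5*t)/2 + 2*t*exp(-5*t)]
  [-t^2*exp(-5*t) + t*exp(-5*t), -t^2*exp(-5*t)/2 + t*exp(-5*t), t^2*exp(-5*t)/2 + exp(-5*t)]

Strategy: write M = P · J · P⁻¹ where J is a Jordan canonical form, so e^{tM} = P · e^{tJ} · P⁻¹, and e^{tJ} can be computed block-by-block.

M has Jordan form
J =
  [-5,  1,  0]
  [ 0, -5,  1]
  [ 0,  0, -5]
(up to reordering of blocks).

Per-block formulas:
  For a 3×3 Jordan block J_3(-5): exp(t · J_3(-5)) = e^(-5t)·(I + t·N + (t^2/2)·N^2), where N is the 3×3 nilpotent shift.

After assembling e^{tJ} and conjugating by P, we get:

e^{tM} =
  [-t^2*exp(-5*t) + 3*t*exp(-5*t) + exp(-5*t), -t^2*exp(-5*t)/2 + 2*t*exp(-5*t), t^2*exp(-5*t)/2 - t*exp(-5*t)]
  [t^2*exp(-5*t) - 5*t*exp(-5*t), t^2*exp(-5*t)/2 - 3*t*exp(-5*t) + exp(-5*t), -t^2*exp(-5*t)/2 + 2*t*exp(-5*t)]
  [-t^2*exp(-5*t) + t*exp(-5*t), -t^2*exp(-5*t)/2 + t*exp(-5*t), t^2*exp(-5*t)/2 + exp(-5*t)]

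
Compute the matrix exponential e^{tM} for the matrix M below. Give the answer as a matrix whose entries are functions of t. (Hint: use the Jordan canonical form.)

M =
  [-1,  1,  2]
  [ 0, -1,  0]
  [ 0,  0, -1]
e^{tM} =
  [exp(-t), t*exp(-t), 2*t*exp(-t)]
  [0, exp(-t), 0]
  [0, 0, exp(-t)]

Strategy: write M = P · J · P⁻¹ where J is a Jordan canonical form, so e^{tM} = P · e^{tJ} · P⁻¹, and e^{tJ} can be computed block-by-block.

M has Jordan form
J =
  [-1,  1,  0]
  [ 0, -1,  0]
  [ 0,  0, -1]
(up to reordering of blocks).

Per-block formulas:
  For a 2×2 Jordan block J_2(-1): exp(t · J_2(-1)) = e^(-1t)·(I + t·N), where N is the 2×2 nilpotent shift.
  For a 1×1 block at λ = -1: exp(t · [-1]) = [e^(-1t)].

After assembling e^{tJ} and conjugating by P, we get:

e^{tM} =
  [exp(-t), t*exp(-t), 2*t*exp(-t)]
  [0, exp(-t), 0]
  [0, 0, exp(-t)]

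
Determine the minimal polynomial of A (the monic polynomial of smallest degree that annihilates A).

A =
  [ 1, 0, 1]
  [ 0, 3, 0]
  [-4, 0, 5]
x^2 - 6*x + 9

The characteristic polynomial is χ_A(x) = (x - 3)^3, so the eigenvalues are known. The minimal polynomial is
  m_A(x) = Π_λ (x − λ)^{k_λ}
where k_λ is the size of the *largest* Jordan block for λ (equivalently, the smallest k with (A − λI)^k v = 0 for every generalised eigenvector v of λ).

  λ = 3: largest Jordan block has size 2, contributing (x − 3)^2

So m_A(x) = (x - 3)^2 = x^2 - 6*x + 9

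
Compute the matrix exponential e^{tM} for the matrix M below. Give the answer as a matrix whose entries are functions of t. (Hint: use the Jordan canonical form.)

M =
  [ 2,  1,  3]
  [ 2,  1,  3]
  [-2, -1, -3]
e^{tM} =
  [2*t + 1, t, 3*t]
  [2*t, t + 1, 3*t]
  [-2*t, -t, 1 - 3*t]

Strategy: write M = P · J · P⁻¹ where J is a Jordan canonical form, so e^{tM} = P · e^{tJ} · P⁻¹, and e^{tJ} can be computed block-by-block.

M has Jordan form
J =
  [0, 1, 0]
  [0, 0, 0]
  [0, 0, 0]
(up to reordering of blocks).

Per-block formulas:
  For a 2×2 Jordan block J_2(0): exp(t · J_2(0)) = e^(0t)·(I + t·N), where N is the 2×2 nilpotent shift.
  For a 1×1 block at λ = 0: exp(t · [0]) = [e^(0t)].

After assembling e^{tJ} and conjugating by P, we get:

e^{tM} =
  [2*t + 1, t, 3*t]
  [2*t, t + 1, 3*t]
  [-2*t, -t, 1 - 3*t]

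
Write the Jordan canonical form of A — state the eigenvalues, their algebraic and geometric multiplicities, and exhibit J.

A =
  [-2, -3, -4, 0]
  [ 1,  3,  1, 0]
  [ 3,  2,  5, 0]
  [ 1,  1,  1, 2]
J_3(2) ⊕ J_1(2)

The characteristic polynomial is
  det(x·I − A) = x^4 - 8*x^3 + 24*x^2 - 32*x + 16 = (x - 2)^4

Eigenvalues and multiplicities (the geometric multiplicity of λ is n − rank(A − λI), which equals the number of Jordan blocks for λ):
  λ = 2: algebraic multiplicity = 4, geometric multiplicity = 2

Determining the block sizes for each eigenvalue:
  λ = 2: with am = 4 and gm = 2, the partition is not yet determined (e.g. several partitions of 4 into 2 parts exist). Let N = A − (2)·I. Computing rank(N^1) = 2, rank(N^2) = 1, rank(N^3) = 0; the number of blocks of size ≥ j is rank(N^{j−1}) − rank(N^j), giving [2, 1, 1]. So we have 1 block(s) of size 3, 1 block(s) of size 1 → block sizes [3, 1]

Assembling the blocks gives a Jordan form
J =
  [2, 1, 0, 0]
  [0, 2, 1, 0]
  [0, 0, 2, 0]
  [0, 0, 0, 2]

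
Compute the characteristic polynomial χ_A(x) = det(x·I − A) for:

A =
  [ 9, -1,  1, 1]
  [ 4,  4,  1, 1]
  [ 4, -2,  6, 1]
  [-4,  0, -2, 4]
x^4 - 23*x^3 + 198*x^2 - 756*x + 1080

Expanding det(x·I − A) (e.g. by cofactor expansion or by noting that A is similar to its Jordan form J, which has the same characteristic polynomial as A) gives
  χ_A(x) = x^4 - 23*x^3 + 198*x^2 - 756*x + 1080
which factors as (x - 6)^3*(x - 5). The eigenvalues (with algebraic multiplicities) are λ = 5 with multiplicity 1, λ = 6 with multiplicity 3.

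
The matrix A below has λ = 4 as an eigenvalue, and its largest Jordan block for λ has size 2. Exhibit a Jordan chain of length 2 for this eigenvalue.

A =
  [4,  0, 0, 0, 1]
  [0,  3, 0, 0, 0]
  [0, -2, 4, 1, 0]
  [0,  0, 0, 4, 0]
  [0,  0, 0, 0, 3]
A Jordan chain for λ = 4 of length 2:
v_1 = (0, 0, 1, 0, 0)ᵀ
v_2 = (0, 0, 0, 1, 0)ᵀ

Let N = A − (4)·I. We want v_2 with N^2 v_2 = 0 but N^1 v_2 ≠ 0; then v_{j-1} := N · v_j for j = 2, …, 2.

Pick v_2 = (0, 0, 0, 1, 0)ᵀ.
Then v_1 = N · v_2 = (0, 0, 1, 0, 0)ᵀ.

Sanity check: (A − (4)·I) v_1 = (0, 0, 0, 0, 0)ᵀ = 0. ✓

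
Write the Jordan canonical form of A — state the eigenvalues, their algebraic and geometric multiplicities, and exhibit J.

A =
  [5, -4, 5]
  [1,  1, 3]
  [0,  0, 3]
J_3(3)

The characteristic polynomial is
  det(x·I − A) = x^3 - 9*x^2 + 27*x - 27 = (x - 3)^3

Eigenvalues and multiplicities (the geometric multiplicity of λ is n − rank(A − λI), which equals the number of Jordan blocks for λ):
  λ = 3: algebraic multiplicity = 3, geometric multiplicity = 1

Determining the block sizes for each eigenvalue:
  λ = 3: one block (gm = 1), so the single block has size am = 3 → block sizes [3]

Assembling the blocks gives a Jordan form
J =
  [3, 1, 0]
  [0, 3, 1]
  [0, 0, 3]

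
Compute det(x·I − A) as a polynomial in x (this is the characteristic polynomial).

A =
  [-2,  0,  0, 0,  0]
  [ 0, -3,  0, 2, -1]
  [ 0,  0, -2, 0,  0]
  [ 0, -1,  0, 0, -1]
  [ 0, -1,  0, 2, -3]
x^5 + 10*x^4 + 40*x^3 + 80*x^2 + 80*x + 32

Expanding det(x·I − A) (e.g. by cofactor expansion or by noting that A is similar to its Jordan form J, which has the same characteristic polynomial as A) gives
  χ_A(x) = x^5 + 10*x^4 + 40*x^3 + 80*x^2 + 80*x + 32
which factors as (x + 2)^5. The eigenvalues (with algebraic multiplicities) are λ = -2 with multiplicity 5.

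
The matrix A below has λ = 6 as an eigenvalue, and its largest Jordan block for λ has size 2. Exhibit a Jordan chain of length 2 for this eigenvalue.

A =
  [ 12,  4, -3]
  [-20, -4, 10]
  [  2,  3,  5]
A Jordan chain for λ = 6 of length 2:
v_1 = (-2, 0, -4)ᵀ
v_2 = (1, -2, 0)ᵀ

Let N = A − (6)·I. We want v_2 with N^2 v_2 = 0 but N^1 v_2 ≠ 0; then v_{j-1} := N · v_j for j = 2, …, 2.

Pick v_2 = (1, -2, 0)ᵀ.
Then v_1 = N · v_2 = (-2, 0, -4)ᵀ.

Sanity check: (A − (6)·I) v_1 = (0, 0, 0)ᵀ = 0. ✓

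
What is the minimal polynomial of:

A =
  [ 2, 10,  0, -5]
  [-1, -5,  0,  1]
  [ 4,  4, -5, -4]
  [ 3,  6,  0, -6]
x^3 + 11*x^2 + 39*x + 45

The characteristic polynomial is χ_A(x) = (x + 3)^3*(x + 5), so the eigenvalues are known. The minimal polynomial is
  m_A(x) = Π_λ (x − λ)^{k_λ}
where k_λ is the size of the *largest* Jordan block for λ (equivalently, the smallest k with (A − λI)^k v = 0 for every generalised eigenvector v of λ).

  λ = -5: largest Jordan block has size 1, contributing (x + 5)
  λ = -3: largest Jordan block has size 2, contributing (x + 3)^2

So m_A(x) = (x + 3)^2*(x + 5) = x^3 + 11*x^2 + 39*x + 45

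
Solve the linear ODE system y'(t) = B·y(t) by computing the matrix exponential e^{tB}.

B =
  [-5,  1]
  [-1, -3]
e^{tB} =
  [-t*exp(-4*t) + exp(-4*t), t*exp(-4*t)]
  [-t*exp(-4*t), t*exp(-4*t) + exp(-4*t)]

Strategy: write B = P · J · P⁻¹ where J is a Jordan canonical form, so e^{tB} = P · e^{tJ} · P⁻¹, and e^{tJ} can be computed block-by-block.

B has Jordan form
J =
  [-4,  1]
  [ 0, -4]
(up to reordering of blocks).

Per-block formulas:
  For a 2×2 Jordan block J_2(-4): exp(t · J_2(-4)) = e^(-4t)·(I + t·N), where N is the 2×2 nilpotent shift.

After assembling e^{tJ} and conjugating by P, we get:

e^{tB} =
  [-t*exp(-4*t) + exp(-4*t), t*exp(-4*t)]
  [-t*exp(-4*t), t*exp(-4*t) + exp(-4*t)]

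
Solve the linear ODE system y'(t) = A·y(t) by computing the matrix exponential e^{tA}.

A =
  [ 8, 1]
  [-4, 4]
e^{tA} =
  [2*t*exp(6*t) + exp(6*t), t*exp(6*t)]
  [-4*t*exp(6*t), -2*t*exp(6*t) + exp(6*t)]

Strategy: write A = P · J · P⁻¹ where J is a Jordan canonical form, so e^{tA} = P · e^{tJ} · P⁻¹, and e^{tJ} can be computed block-by-block.

A has Jordan form
J =
  [6, 1]
  [0, 6]
(up to reordering of blocks).

Per-block formulas:
  For a 2×2 Jordan block J_2(6): exp(t · J_2(6)) = e^(6t)·(I + t·N), where N is the 2×2 nilpotent shift.

After assembling e^{tJ} and conjugating by P, we get:

e^{tA} =
  [2*t*exp(6*t) + exp(6*t), t*exp(6*t)]
  [-4*t*exp(6*t), -2*t*exp(6*t) + exp(6*t)]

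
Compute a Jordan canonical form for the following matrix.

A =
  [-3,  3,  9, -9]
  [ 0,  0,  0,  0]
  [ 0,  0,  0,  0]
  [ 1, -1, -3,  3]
J_2(0) ⊕ J_1(0) ⊕ J_1(0)

The characteristic polynomial is
  det(x·I − A) = x^4

Eigenvalues and multiplicities (the geometric multiplicity of λ is n − rank(A − λI), which equals the number of Jordan blocks for λ):
  λ = 0: algebraic multiplicity = 4, geometric multiplicity = 3

Determining the block sizes for each eigenvalue:
  λ = 0: 3 blocks summing to 4 forces exactly one block of size 2 and the rest size 1 → block sizes [2, 1, 1]

Assembling the blocks gives a Jordan form
J =
  [0, 1, 0, 0]
  [0, 0, 0, 0]
  [0, 0, 0, 0]
  [0, 0, 0, 0]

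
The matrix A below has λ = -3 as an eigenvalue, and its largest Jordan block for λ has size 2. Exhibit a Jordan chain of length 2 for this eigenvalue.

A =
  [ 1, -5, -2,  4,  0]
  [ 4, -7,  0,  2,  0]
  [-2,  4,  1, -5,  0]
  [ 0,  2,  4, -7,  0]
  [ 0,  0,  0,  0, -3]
A Jordan chain for λ = -3 of length 2:
v_1 = (4, 4, -2, 0, 0)ᵀ
v_2 = (1, 0, 0, 0, 0)ᵀ

Let N = A − (-3)·I. We want v_2 with N^2 v_2 = 0 but N^1 v_2 ≠ 0; then v_{j-1} := N · v_j for j = 2, …, 2.

Pick v_2 = (1, 0, 0, 0, 0)ᵀ.
Then v_1 = N · v_2 = (4, 4, -2, 0, 0)ᵀ.

Sanity check: (A − (-3)·I) v_1 = (0, 0, 0, 0, 0)ᵀ = 0. ✓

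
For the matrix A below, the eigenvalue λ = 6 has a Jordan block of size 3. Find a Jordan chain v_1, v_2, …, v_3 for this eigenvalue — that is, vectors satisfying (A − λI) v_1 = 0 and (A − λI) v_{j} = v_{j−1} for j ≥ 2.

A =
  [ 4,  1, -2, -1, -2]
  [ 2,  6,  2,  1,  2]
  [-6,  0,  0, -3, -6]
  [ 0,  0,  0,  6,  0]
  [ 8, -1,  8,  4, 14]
A Jordan chain for λ = 6 of length 3:
v_1 = (2, 0, 0, 0, -2)ᵀ
v_2 = (-2, 2, -6, 0, 8)ᵀ
v_3 = (1, 0, 0, 0, 0)ᵀ

Let N = A − (6)·I. We want v_3 with N^3 v_3 = 0 but N^2 v_3 ≠ 0; then v_{j-1} := N · v_j for j = 3, …, 2.

Pick v_3 = (1, 0, 0, 0, 0)ᵀ.
Then v_2 = N · v_3 = (-2, 2, -6, 0, 8)ᵀ.
Then v_1 = N · v_2 = (2, 0, 0, 0, -2)ᵀ.

Sanity check: (A − (6)·I) v_1 = (0, 0, 0, 0, 0)ᵀ = 0. ✓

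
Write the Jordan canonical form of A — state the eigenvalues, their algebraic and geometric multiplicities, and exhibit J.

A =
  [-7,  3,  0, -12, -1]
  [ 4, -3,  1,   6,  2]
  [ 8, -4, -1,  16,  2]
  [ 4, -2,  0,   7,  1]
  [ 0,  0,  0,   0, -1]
J_3(-1) ⊕ J_2(-1)

The characteristic polynomial is
  det(x·I − A) = x^5 + 5*x^4 + 10*x^3 + 10*x^2 + 5*x + 1 = (x + 1)^5

Eigenvalues and multiplicities (the geometric multiplicity of λ is n − rank(A − λI), which equals the number of Jordan blocks for λ):
  λ = -1: algebraic multiplicity = 5, geometric multiplicity = 2

Determining the block sizes for each eigenvalue:
  λ = -1: with am = 5 and gm = 2, the partition is not yet determined (e.g. several partitions of 5 into 2 parts exist). Let N = A − (-1)·I. Computing rank(N^1) = 3, rank(N^2) = 1, rank(N^3) = 0; the number of blocks of size ≥ j is rank(N^{j−1}) − rank(N^j), giving [2, 2, 1]. So we have 1 block(s) of size 3, 1 block(s) of size 2 → block sizes [3, 2]

Assembling the blocks gives a Jordan form
J =
  [-1,  1,  0,  0,  0]
  [ 0, -1,  1,  0,  0]
  [ 0,  0, -1,  0,  0]
  [ 0,  0,  0, -1,  1]
  [ 0,  0,  0,  0, -1]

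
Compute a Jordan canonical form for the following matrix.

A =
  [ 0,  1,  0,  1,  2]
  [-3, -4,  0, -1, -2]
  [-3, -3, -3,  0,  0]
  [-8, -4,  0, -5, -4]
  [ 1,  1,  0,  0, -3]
J_2(-3) ⊕ J_2(-3) ⊕ J_1(-3)

The characteristic polynomial is
  det(x·I − A) = x^5 + 15*x^4 + 90*x^3 + 270*x^2 + 405*x + 243 = (x + 3)^5

Eigenvalues and multiplicities (the geometric multiplicity of λ is n − rank(A − λI), which equals the number of Jordan blocks for λ):
  λ = -3: algebraic multiplicity = 5, geometric multiplicity = 3

Determining the block sizes for each eigenvalue:
  λ = -3: with am = 5 and gm = 3, the partition is not yet determined (e.g. several partitions of 5 into 3 parts exist). Let N = A − (-3)·I. Computing rank(N^1) = 2, rank(N^2) = 0; the number of blocks of size ≥ j is rank(N^{j−1}) − rank(N^j), giving [3, 2]. So we have 2 block(s) of size 2, 1 block(s) of size 1 → block sizes [2, 2, 1]

Assembling the blocks gives a Jordan form
J =
  [-3,  1,  0,  0,  0]
  [ 0, -3,  0,  0,  0]
  [ 0,  0, -3,  1,  0]
  [ 0,  0,  0, -3,  0]
  [ 0,  0,  0,  0, -3]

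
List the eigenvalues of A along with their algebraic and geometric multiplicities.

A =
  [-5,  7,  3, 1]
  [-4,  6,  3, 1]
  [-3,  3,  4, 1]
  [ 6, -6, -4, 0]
λ = -1: alg = 1, geom = 1; λ = 2: alg = 3, geom = 1

Step 1 — factor the characteristic polynomial to read off the algebraic multiplicities:
  χ_A(x) = (x - 2)^3*(x + 1)

Step 2 — compute geometric multiplicities via the rank-nullity identity g(λ) = n − rank(A − λI):
  rank(A − (-1)·I) = 3, so dim ker(A − (-1)·I) = n − 3 = 1
  rank(A − (2)·I) = 3, so dim ker(A − (2)·I) = n − 3 = 1

Summary:
  λ = -1: algebraic multiplicity = 1, geometric multiplicity = 1
  λ = 2: algebraic multiplicity = 3, geometric multiplicity = 1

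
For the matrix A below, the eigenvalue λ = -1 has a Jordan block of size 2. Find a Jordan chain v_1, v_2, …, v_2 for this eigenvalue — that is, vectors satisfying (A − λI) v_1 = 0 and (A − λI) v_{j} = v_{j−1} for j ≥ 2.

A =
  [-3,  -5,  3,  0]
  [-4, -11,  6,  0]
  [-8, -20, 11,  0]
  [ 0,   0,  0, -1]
A Jordan chain for λ = -1 of length 2:
v_1 = (-2, -4, -8, 0)ᵀ
v_2 = (1, 0, 0, 0)ᵀ

Let N = A − (-1)·I. We want v_2 with N^2 v_2 = 0 but N^1 v_2 ≠ 0; then v_{j-1} := N · v_j for j = 2, …, 2.

Pick v_2 = (1, 0, 0, 0)ᵀ.
Then v_1 = N · v_2 = (-2, -4, -8, 0)ᵀ.

Sanity check: (A − (-1)·I) v_1 = (0, 0, 0, 0)ᵀ = 0. ✓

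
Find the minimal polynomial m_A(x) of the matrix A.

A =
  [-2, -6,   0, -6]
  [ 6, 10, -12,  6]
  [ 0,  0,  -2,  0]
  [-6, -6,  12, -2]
x^2 - 2*x - 8

The characteristic polynomial is χ_A(x) = (x - 4)^2*(x + 2)^2, so the eigenvalues are known. The minimal polynomial is
  m_A(x) = Π_λ (x − λ)^{k_λ}
where k_λ is the size of the *largest* Jordan block for λ (equivalently, the smallest k with (A − λI)^k v = 0 for every generalised eigenvector v of λ).

  λ = -2: largest Jordan block has size 1, contributing (x + 2)
  λ = 4: largest Jordan block has size 1, contributing (x − 4)

So m_A(x) = (x - 4)*(x + 2) = x^2 - 2*x - 8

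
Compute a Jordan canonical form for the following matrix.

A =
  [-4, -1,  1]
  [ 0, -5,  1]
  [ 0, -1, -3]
J_2(-4) ⊕ J_1(-4)

The characteristic polynomial is
  det(x·I − A) = x^3 + 12*x^2 + 48*x + 64 = (x + 4)^3

Eigenvalues and multiplicities (the geometric multiplicity of λ is n − rank(A − λI), which equals the number of Jordan blocks for λ):
  λ = -4: algebraic multiplicity = 3, geometric multiplicity = 2

Determining the block sizes for each eigenvalue:
  λ = -4: 2 blocks summing to 3 forces exactly one block of size 2 and the rest size 1 → block sizes [2, 1]

Assembling the blocks gives a Jordan form
J =
  [-4,  1,  0]
  [ 0, -4,  0]
  [ 0,  0, -4]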